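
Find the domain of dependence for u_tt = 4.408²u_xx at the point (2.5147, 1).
Domain of dependence: [-1.8933, 6.9227]. Signals travel at speed 4.408, so data within |x - 2.5147| ≤ 4.408·1 = 4.408 can reach the point.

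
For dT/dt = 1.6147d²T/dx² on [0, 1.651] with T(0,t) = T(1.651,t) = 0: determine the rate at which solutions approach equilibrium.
Eigenvalues: λₙ = 1.6147n²π²/1.651².
First three modes:
  n=1: λ₁ = 1.6147π²/1.651² ≈ 5.847
  n=2: λ₂ = 6.4588π²/1.651² ≈ 23.386 (4× faster decay)
  n=3: λ₃ = 14.5323π²/1.651² ≈ 52.619 (9× faster decay)
As t → ∞, higher modes decay exponentially faster. The n=1 mode dominates: T ~ c₁ sin(πx/1.651) e^{-λ₁t}.
Decay rate: λ₁ = 1.6147π²/1.651² ≈ 5.847.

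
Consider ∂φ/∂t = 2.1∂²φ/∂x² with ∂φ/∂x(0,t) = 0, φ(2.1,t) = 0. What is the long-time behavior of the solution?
As t → ∞, φ → 0. Heat escapes through the Dirichlet boundary.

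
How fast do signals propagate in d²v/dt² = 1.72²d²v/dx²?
Speed = 1.72. Information travels along characteristics x = x₀ ± 1.72t.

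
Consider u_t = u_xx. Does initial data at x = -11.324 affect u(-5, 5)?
Yes, for any finite x. The heat equation has infinite propagation speed, so all initial data affects all points at any t > 0.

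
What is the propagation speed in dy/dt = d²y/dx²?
Infinite. The heat equation is parabolic, not hyperbolic, so disturbances propagate instantly.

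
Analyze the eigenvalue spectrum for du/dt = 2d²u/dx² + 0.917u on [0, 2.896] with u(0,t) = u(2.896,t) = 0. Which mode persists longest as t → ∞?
Eigenvalues: λₙ = 2n²π²/2.896² - 0.917.
First three modes:
  n=1: λ₁ = 2π²/2.896² - 0.917 ≈ 1.437
  n=2: λ₂ = 8π²/2.896² - 0.917 ≈ 8.497
  n=3: λ₃ = 18π²/2.896² - 0.917 ≈ 20.265
Since 2π²/2.896² ≈ 2.354 > 0.917, all λₙ > 0.
The n=1 mode decays slowest → dominates as t → ∞.
Asymptotic: u ~ c₁ sin(πx/2.896) e^{-λ₁t} with decay rate λ₁ ≈ 1.437.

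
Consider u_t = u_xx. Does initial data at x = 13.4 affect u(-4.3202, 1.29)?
Yes, for any finite x. The heat equation has infinite propagation speed, so all initial data affects all points at any t > 0.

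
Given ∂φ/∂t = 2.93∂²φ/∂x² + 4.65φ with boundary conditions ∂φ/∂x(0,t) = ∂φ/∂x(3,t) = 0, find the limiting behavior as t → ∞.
φ grows unboundedly. With Neumann BCs the constant mode has diffusion eigenvalue 0, so any r > 0 makes it grow like e^(4.65t); solution grows exponentially.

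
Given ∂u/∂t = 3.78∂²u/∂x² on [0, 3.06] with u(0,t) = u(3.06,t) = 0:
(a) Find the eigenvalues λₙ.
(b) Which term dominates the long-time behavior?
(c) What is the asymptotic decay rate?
Eigenvalues: λₙ = 3.78n²π²/3.06².
First three modes:
  n=1: λ₁ = 3.78π²/3.06² ≈ 3.984
  n=2: λ₂ = 15.12π²/3.06² ≈ 15.937 (4× faster decay)
  n=3: λ₃ = 34.02π²/3.06² ≈ 35.858 (9× faster decay)
As t → ∞, higher modes decay exponentially faster. The n=1 mode dominates: u ~ c₁ sin(πx/3.06) e^{-λ₁t}.
Decay rate: λ₁ = 3.78π²/3.06² ≈ 3.984.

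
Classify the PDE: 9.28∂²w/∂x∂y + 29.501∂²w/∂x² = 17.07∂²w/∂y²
Rewriting in standard form: 29.501∂²w/∂x² + 9.28∂²w/∂x∂y - 17.07∂²w/∂y² = 0. A = 29.501, B = 9.28, C = -17.07. Discriminant B² - 4AC = 2100.44668. Since 2100.44668 > 0, hyperbolic.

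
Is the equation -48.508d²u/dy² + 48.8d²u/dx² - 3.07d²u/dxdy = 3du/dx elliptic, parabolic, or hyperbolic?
Rewriting in standard form: 48.8d²u/dx² - 3.07d²u/dxdy - 48.508d²u/dy² - 3du/dx = 0. Computing B² - 4AC with A = 48.8, B = -3.07, C = -48.508: discriminant = 9478.1865 (positive). Answer: hyperbolic.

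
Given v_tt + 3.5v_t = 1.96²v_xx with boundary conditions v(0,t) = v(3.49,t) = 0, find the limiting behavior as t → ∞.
v → 0. Damping (γ=3.5) dissipates energy; oscillations decay exponentially.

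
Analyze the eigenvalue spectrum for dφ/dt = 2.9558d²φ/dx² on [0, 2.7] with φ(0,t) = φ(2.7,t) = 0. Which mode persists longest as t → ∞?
Eigenvalues: λₙ = 2.9558n²π²/2.7².
First three modes:
  n=1: λ₁ = 2.9558π²/2.7² ≈ 4.002
  n=2: λ₂ = 11.8232π²/2.7² ≈ 16.007 (4× faster decay)
  n=3: λ₃ = 26.6022π²/2.7² ≈ 36.016 (9× faster decay)
As t → ∞, higher modes decay exponentially faster. The n=1 mode dominates: φ ~ c₁ sin(πx/2.7) e^{-λ₁t}.
Decay rate: λ₁ = 2.9558π²/2.7² ≈ 4.002.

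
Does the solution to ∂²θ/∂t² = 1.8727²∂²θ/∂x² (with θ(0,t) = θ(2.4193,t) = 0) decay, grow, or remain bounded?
θ oscillates (no decay). Energy is conserved; the solution oscillates indefinitely as standing waves.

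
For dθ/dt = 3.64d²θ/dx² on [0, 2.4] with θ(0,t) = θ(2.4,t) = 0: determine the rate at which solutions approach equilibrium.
Eigenvalues: λₙ = 3.64n²π²/2.4².
First three modes:
  n=1: λ₁ = 3.64π²/2.4² ≈ 6.237
  n=2: λ₂ = 14.56π²/2.4² ≈ 24.948 (4× faster decay)
  n=3: λ₃ = 32.76π²/2.4² ≈ 56.133 (9× faster decay)
As t → ∞, higher modes decay exponentially faster. The n=1 mode dominates: θ ~ c₁ sin(πx/2.4) e^{-λ₁t}.
Decay rate: λ₁ = 3.64π²/2.4² ≈ 6.237.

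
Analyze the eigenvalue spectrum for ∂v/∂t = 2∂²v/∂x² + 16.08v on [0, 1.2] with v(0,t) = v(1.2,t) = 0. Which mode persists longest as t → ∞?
Eigenvalues: λₙ = 2n²π²/1.2² - 16.08.
First three modes:
  n=1: λ₁ = 2π²/1.2² - 16.08 ≈ -2.372
  n=2: λ₂ = 8π²/1.2² - 16.08 ≈ 38.751
  n=3: λ₃ = 18π²/1.2² - 16.08 ≈ 107.29
Since 2π²/1.2² ≈ 13.708 < 16.08, λ₁ < 0.
The n=1 mode grows fastest (−λₙ is largest for n=1) → dominates.
Asymptotic: v ~ c₁ sin(πx/1.2) e^{2.372t} (exponential growth at rate −λ₁ ≈ 2.372).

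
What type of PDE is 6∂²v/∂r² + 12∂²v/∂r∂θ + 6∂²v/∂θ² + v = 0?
With A = 6, B = 12, C = 6, the discriminant is 0. This is a parabolic PDE.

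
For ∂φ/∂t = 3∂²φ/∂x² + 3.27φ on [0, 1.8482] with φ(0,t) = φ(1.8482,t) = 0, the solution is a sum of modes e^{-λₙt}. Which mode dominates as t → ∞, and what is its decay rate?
Eigenvalues: λₙ = 3n²π²/1.8482² - 3.27.
First three modes:
  n=1: λ₁ = 3π²/1.8482² - 3.27 ≈ 5.398
  n=2: λ₂ = 12π²/1.8482² - 3.27 ≈ 31.402
  n=3: λ₃ = 27π²/1.8482² - 3.27 ≈ 74.743
Since 3π²/1.8482² ≈ 8.668 > 3.27, all λₙ > 0.
The n=1 mode decays slowest → dominates as t → ∞.
Asymptotic: φ ~ c₁ sin(πx/1.8482) e^{-λ₁t} with decay rate λ₁ ≈ 5.398.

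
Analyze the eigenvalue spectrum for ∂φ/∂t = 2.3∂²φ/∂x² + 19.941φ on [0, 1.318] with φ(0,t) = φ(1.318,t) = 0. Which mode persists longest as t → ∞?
Eigenvalues: λₙ = 2.3n²π²/1.318² - 19.941.
First three modes:
  n=1: λ₁ = 2.3π²/1.318² - 19.941 ≈ -6.873
  n=2: λ₂ = 9.2π²/1.318² - 19.941 ≈ 32.33
  n=3: λ₃ = 20.7π²/1.318² - 19.941 ≈ 97.668
Since 2.3π²/1.318² ≈ 13.068 < 19.941, λ₁ < 0.
The n=1 mode grows fastest (−λₙ is largest for n=1) → dominates.
Asymptotic: φ ~ c₁ sin(πx/1.318) e^{6.873t} (exponential growth at rate −λ₁ ≈ 6.873).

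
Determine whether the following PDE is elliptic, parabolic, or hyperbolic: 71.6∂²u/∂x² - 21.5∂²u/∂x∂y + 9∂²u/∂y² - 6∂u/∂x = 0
Coefficients: A = 71.6, B = -21.5, C = 9. B² - 4AC = -2115.35, which is negative, so the equation is elliptic.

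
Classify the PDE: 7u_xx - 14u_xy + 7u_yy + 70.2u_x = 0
A = 7, B = -14, C = 7. Discriminant B² - 4AC = 0. Since 0 = 0, parabolic.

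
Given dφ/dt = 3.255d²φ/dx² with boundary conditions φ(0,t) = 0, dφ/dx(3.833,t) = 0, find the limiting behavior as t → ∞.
φ → 0. Heat escapes through the Dirichlet boundary.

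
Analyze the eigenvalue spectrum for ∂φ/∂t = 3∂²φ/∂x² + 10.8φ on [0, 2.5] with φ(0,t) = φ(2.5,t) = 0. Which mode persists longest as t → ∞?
Eigenvalues: λₙ = 3n²π²/2.5² - 10.8.
First three modes:
  n=1: λ₁ = 3π²/2.5² - 10.8 ≈ -6.063
  n=2: λ₂ = 12π²/2.5² - 10.8 ≈ 8.15
  n=3: λ₃ = 27π²/2.5² - 10.8 ≈ 31.837
Since 3π²/2.5² ≈ 4.737 < 10.8, λ₁ < 0.
The n=1 mode grows fastest (−λₙ is largest for n=1) → dominates.
Asymptotic: φ ~ c₁ sin(πx/2.5) e^{6.063t} (exponential growth at rate −λ₁ ≈ 6.063).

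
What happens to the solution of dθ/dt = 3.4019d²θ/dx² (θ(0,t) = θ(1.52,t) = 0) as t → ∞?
θ → 0. Heat diffuses out through both boundaries.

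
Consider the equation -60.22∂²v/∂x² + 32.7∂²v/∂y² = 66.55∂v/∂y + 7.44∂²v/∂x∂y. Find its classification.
Rewriting in standard form: -60.22∂²v/∂x² - 7.44∂²v/∂x∂y + 32.7∂²v/∂y² - 66.55∂v/∂y = 0. Hyperbolic. (A = -60.22, B = -7.44, C = 32.7 gives B² - 4AC = 7932.1296.)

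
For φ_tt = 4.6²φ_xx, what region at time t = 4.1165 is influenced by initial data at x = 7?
Domain of influence: [-11.9359, 25.9359]. Data at x = 7 spreads outward at speed 4.6.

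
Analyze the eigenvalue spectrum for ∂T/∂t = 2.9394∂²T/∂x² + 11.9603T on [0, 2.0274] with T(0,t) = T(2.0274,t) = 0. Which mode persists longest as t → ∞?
Eigenvalues: λₙ = 2.9394n²π²/2.0274² - 11.9603.
First three modes:
  n=1: λ₁ = 2.9394π²/2.0274² - 11.9603 ≈ -4.902
  n=2: λ₂ = 11.7576π²/2.0274² - 11.9603 ≈ 16.272
  n=3: λ₃ = 26.4546π²/2.0274² - 11.9603 ≈ 51.561
Since 2.9394π²/2.0274² ≈ 7.058 < 11.9603, λ₁ < 0.
The n=1 mode grows fastest (−λₙ is largest for n=1) → dominates.
Asymptotic: T ~ c₁ sin(πx/2.0274) e^{4.902t} (exponential growth at rate −λ₁ ≈ 4.902).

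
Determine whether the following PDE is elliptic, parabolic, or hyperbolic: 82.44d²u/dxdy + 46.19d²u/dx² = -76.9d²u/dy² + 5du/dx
Rewriting in standard form: 46.19d²u/dx² + 82.44d²u/dxdy + 76.9d²u/dy² - 5du/dx = 0. Coefficients: A = 46.19, B = 82.44, C = 76.9. B² - 4AC = -7411.6904, which is negative, so the equation is elliptic.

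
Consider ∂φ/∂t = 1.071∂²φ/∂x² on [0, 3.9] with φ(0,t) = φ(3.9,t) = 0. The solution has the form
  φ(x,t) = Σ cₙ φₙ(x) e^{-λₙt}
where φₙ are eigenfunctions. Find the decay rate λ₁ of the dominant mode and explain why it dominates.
Eigenvalues: λₙ = 1.071n²π²/3.9².
First three modes:
  n=1: λ₁ = 1.071π²/3.9² ≈ 0.695
  n=2: λ₂ = 4.284π²/3.9² ≈ 2.78 (4× faster decay)
  n=3: λ₃ = 9.639π²/3.9² ≈ 6.255 (9× faster decay)
As t → ∞, higher modes decay exponentially faster. The n=1 mode dominates: φ ~ c₁ sin(πx/3.9) e^{-λ₁t}.
Decay rate: λ₁ = 1.071π²/3.9² ≈ 0.695.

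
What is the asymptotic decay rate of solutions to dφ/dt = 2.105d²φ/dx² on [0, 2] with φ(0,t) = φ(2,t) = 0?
Eigenvalues: λₙ = 2.105n²π²/2².
First three modes:
  n=1: λ₁ = 2.105π²/2² ≈ 5.194
  n=2: λ₂ = 8.42π²/2² ≈ 20.776 (4× faster decay)
  n=3: λ₃ = 18.945π²/2² ≈ 46.745 (9× faster decay)
As t → ∞, higher modes decay exponentially faster. The n=1 mode dominates: φ ~ c₁ sin(πx/2) e^{-λ₁t}.
Decay rate: λ₁ = 2.105π²/2² ≈ 5.194.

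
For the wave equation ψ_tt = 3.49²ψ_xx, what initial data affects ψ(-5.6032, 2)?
Domain of dependence: [-12.5832, 1.3768]. Signals travel at speed 3.49, so data within |x - -5.6032| ≤ 3.49·2 = 6.98 can reach the point.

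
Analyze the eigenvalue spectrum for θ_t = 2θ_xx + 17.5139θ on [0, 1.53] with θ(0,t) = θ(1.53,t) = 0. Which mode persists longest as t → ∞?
Eigenvalues: λₙ = 2n²π²/1.53² - 17.5139.
First three modes:
  n=1: λ₁ = 2π²/1.53² - 17.5139 ≈ -9.082
  n=2: λ₂ = 8π²/1.53² - 17.5139 ≈ 16.215
  n=3: λ₃ = 18π²/1.53² - 17.5139 ≈ 58.377
Since 2π²/1.53² ≈ 8.432 < 17.5139, λ₁ < 0.
The n=1 mode grows fastest (−λₙ is largest for n=1) → dominates.
Asymptotic: θ ~ c₁ sin(πx/1.53) e^{9.082t} (exponential growth at rate −λ₁ ≈ 9.082).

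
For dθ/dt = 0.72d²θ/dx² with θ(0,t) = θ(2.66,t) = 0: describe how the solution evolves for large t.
θ → 0. Heat diffuses out through both boundaries.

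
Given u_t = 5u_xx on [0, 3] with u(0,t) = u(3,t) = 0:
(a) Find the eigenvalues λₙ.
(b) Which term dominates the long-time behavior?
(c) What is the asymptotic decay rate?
Eigenvalues: λₙ = 5n²π²/3².
First three modes:
  n=1: λ₁ = 5π²/3² ≈ 5.483
  n=2: λ₂ = 20π²/3² ≈ 21.932 (4× faster decay)
  n=3: λ₃ = 45π²/3² ≈ 49.348 (9× faster decay)
As t → ∞, higher modes decay exponentially faster. The n=1 mode dominates: u ~ c₁ sin(πx/3) e^{-λ₁t}.
Decay rate: λ₁ = 5π²/3² ≈ 5.483.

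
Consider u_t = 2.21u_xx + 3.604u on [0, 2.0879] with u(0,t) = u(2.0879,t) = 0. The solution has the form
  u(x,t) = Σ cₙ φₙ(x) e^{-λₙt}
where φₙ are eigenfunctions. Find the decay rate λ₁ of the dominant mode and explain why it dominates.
Eigenvalues: λₙ = 2.21n²π²/2.0879² - 3.604.
First three modes:
  n=1: λ₁ = 2.21π²/2.0879² - 3.604 ≈ 1.399
  n=2: λ₂ = 8.84π²/2.0879² - 3.604 ≈ 16.41
  n=3: λ₃ = 19.89π²/2.0879² - 3.604 ≈ 41.427
Since 2.21π²/2.0879² ≈ 5.003 > 3.604, all λₙ > 0.
The n=1 mode decays slowest → dominates as t → ∞.
Asymptotic: u ~ c₁ sin(πx/2.0879) e^{-λ₁t} with decay rate λ₁ ≈ 1.399.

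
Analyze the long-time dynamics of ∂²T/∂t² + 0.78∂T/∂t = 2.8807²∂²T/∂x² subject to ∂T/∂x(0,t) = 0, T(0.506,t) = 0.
Long-time behavior: T → 0. Damping (γ=0.78) dissipates energy; oscillations decay exponentially.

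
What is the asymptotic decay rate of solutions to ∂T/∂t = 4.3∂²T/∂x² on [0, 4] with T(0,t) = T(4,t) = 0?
Eigenvalues: λₙ = 4.3n²π²/4².
First three modes:
  n=1: λ₁ = 4.3π²/4² ≈ 2.652
  n=2: λ₂ = 17.2π²/4² ≈ 10.61 (4× faster decay)
  n=3: λ₃ = 38.7π²/4² ≈ 23.872 (9× faster decay)
As t → ∞, higher modes decay exponentially faster. The n=1 mode dominates: T ~ c₁ sin(πx/4) e^{-λ₁t}.
Decay rate: λ₁ = 4.3π²/4² ≈ 2.652.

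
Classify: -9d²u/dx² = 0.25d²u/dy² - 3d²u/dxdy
Rewriting in standard form: -9d²u/dx² + 3d²u/dxdy - 0.25d²u/dy² = 0. Parabolic (discriminant = 0).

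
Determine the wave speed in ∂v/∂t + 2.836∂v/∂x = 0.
Speed = 2.836. Information travels along x - 2.836t = const (rightward).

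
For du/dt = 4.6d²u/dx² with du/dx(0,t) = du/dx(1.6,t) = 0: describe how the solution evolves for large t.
u → constant (steady state). Heat is conserved (no flux at boundaries); solution approaches the spatial average.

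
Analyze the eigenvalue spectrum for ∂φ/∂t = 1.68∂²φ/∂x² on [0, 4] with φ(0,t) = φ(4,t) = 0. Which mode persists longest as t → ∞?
Eigenvalues: λₙ = 1.68n²π²/4².
First three modes:
  n=1: λ₁ = 1.68π²/4² ≈ 1.036
  n=2: λ₂ = 6.72π²/4² ≈ 4.145 (4× faster decay)
  n=3: λ₃ = 15.12π²/4² ≈ 9.327 (9× faster decay)
As t → ∞, higher modes decay exponentially faster. The n=1 mode dominates: φ ~ c₁ sin(πx/4) e^{-λ₁t}.
Decay rate: λ₁ = 1.68π²/4² ≈ 1.036.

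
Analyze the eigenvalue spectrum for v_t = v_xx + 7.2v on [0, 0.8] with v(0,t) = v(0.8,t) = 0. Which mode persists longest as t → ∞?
Eigenvalues: λₙ = n²π²/0.8² - 7.2.
First three modes:
  n=1: λ₁ = π²/0.8² - 7.2 ≈ 8.221
  n=2: λ₂ = 4π²/0.8² - 7.2 ≈ 54.485
  n=3: λ₃ = 9π²/0.8² - 7.2 ≈ 131.591
Since π²/0.8² ≈ 15.421 > 7.2, all λₙ > 0.
The n=1 mode decays slowest → dominates as t → ∞.
Asymptotic: v ~ c₁ sin(πx/0.8) e^{-λ₁t} with decay rate λ₁ ≈ 8.221.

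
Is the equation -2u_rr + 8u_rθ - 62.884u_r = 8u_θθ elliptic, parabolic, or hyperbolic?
Rewriting in standard form: -2u_rr + 8u_rθ - 8u_θθ - 62.884u_r = 0. Computing B² - 4AC with A = -2, B = 8, C = -8: discriminant = 0 (zero). Answer: parabolic.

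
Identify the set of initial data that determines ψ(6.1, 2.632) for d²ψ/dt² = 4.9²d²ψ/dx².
Domain of dependence: [-6.7968, 18.9968]. Signals travel at speed 4.9, so data within |x - 6.1| ≤ 4.9·2.632 = 12.8968 can reach the point.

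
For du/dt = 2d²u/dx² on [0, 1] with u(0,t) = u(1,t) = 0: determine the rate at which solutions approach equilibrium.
Eigenvalues: λₙ = 2n²π².
First three modes:
  n=1: λ₁ = 2π² ≈ 19.739
  n=2: λ₂ = 8π² ≈ 78.957 (4× faster decay)
  n=3: λ₃ = 18π² ≈ 177.653 (9× faster decay)
As t → ∞, higher modes decay exponentially faster. The n=1 mode dominates: u ~ c₁ sin(πx) e^{-λ₁t}.
Decay rate: λ₁ = 2π² ≈ 19.739.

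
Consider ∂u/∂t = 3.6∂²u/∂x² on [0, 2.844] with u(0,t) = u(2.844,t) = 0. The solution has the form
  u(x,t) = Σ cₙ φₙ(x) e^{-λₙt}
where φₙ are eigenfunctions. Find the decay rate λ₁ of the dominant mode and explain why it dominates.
Eigenvalues: λₙ = 3.6n²π²/2.844².
First three modes:
  n=1: λ₁ = 3.6π²/2.844² ≈ 4.393
  n=2: λ₂ = 14.4π²/2.844² ≈ 17.571 (4× faster decay)
  n=3: λ₃ = 32.4π²/2.844² ≈ 39.535 (9× faster decay)
As t → ∞, higher modes decay exponentially faster. The n=1 mode dominates: u ~ c₁ sin(πx/2.844) e^{-λ₁t}.
Decay rate: λ₁ = 3.6π²/2.844² ≈ 4.393.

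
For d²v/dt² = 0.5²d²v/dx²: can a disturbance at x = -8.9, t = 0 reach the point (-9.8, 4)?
Yes. The domain of dependence is [-11.8, -7.8], and -8.9 ∈ [-11.8, -7.8].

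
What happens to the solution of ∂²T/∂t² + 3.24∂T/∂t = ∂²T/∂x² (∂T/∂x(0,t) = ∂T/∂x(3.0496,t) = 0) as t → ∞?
T → constant (steady state). Damping (γ=3.24) dissipates the nonconstant modes; with Neumann BCs the spatial average obeys M''+γM'=0 and tends to a finite limit.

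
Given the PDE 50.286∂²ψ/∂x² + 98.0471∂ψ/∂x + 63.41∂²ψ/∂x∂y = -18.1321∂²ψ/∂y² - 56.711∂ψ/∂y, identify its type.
Rewriting in standard form: 50.286∂²ψ/∂x² + 63.41∂²ψ/∂x∂y + 18.1321∂²ψ/∂y² + 98.0471∂ψ/∂x + 56.711∂ψ/∂y = 0. The second-order coefficients are A = 50.286, B = 63.41, C = 18.1321. Since B² - 4AC = 373.6649776 > 0, this is a hyperbolic PDE.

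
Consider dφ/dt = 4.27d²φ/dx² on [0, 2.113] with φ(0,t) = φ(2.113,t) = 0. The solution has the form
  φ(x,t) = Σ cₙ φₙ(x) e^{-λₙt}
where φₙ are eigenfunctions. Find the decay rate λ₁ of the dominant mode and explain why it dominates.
Eigenvalues: λₙ = 4.27n²π²/2.113².
First three modes:
  n=1: λ₁ = 4.27π²/2.113² ≈ 9.439
  n=2: λ₂ = 17.08π²/2.113² ≈ 37.756 (4× faster decay)
  n=3: λ₃ = 38.43π²/2.113² ≈ 84.952 (9× faster decay)
As t → ∞, higher modes decay exponentially faster. The n=1 mode dominates: φ ~ c₁ sin(πx/2.113) e^{-λ₁t}.
Decay rate: λ₁ = 4.27π²/2.113² ≈ 9.439.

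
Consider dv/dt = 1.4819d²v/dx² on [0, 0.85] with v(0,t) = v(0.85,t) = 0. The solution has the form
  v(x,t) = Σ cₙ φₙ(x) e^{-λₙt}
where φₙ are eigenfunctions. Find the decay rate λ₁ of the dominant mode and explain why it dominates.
Eigenvalues: λₙ = 1.4819n²π²/0.85².
First three modes:
  n=1: λ₁ = 1.4819π²/0.85² ≈ 20.243
  n=2: λ₂ = 5.9276π²/0.85² ≈ 80.973 (4× faster decay)
  n=3: λ₃ = 13.3371π²/0.85² ≈ 182.189 (9× faster decay)
As t → ∞, higher modes decay exponentially faster. The n=1 mode dominates: v ~ c₁ sin(πx/0.85) e^{-λ₁t}.
Decay rate: λ₁ = 1.4819π²/0.85² ≈ 20.243.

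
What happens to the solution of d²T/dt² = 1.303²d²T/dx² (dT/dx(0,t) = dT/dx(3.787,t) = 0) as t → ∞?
T oscillates about a mean that drifts linearly in t (generically unbounded; no decay). There is no damping, so the nonconstant modes persist as standing waves (energy conserved, no decay). But with Neumann conditions at both ends the constant mode has eigenvalue 0: the spatial mean M(t) of T satisfies M'' = 0, so M(t) = M(0) + M'(0)·t. Unless the initial velocity has zero mean (∫T_t(x,0)dx = 0), the solution grows linearly in t (unbounded, though not exponentially); if it does have zero mean, the solution stays bounded and simply oscillates.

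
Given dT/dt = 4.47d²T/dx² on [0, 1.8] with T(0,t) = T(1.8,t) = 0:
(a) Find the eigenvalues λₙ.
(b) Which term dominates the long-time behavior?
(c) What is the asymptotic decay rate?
Eigenvalues: λₙ = 4.47n²π²/1.8².
First three modes:
  n=1: λ₁ = 4.47π²/1.8² ≈ 13.616
  n=2: λ₂ = 17.88π²/1.8² ≈ 54.466 (4× faster decay)
  n=3: λ₃ = 40.23π²/1.8² ≈ 122.548 (9× faster decay)
As t → ∞, higher modes decay exponentially faster. The n=1 mode dominates: T ~ c₁ sin(πx/1.8) e^{-λ₁t}.
Decay rate: λ₁ = 4.47π²/1.8² ≈ 13.616.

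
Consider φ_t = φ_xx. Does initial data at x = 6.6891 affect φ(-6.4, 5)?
Yes, for any finite x. The heat equation has infinite propagation speed, so all initial data affects all points at any t > 0.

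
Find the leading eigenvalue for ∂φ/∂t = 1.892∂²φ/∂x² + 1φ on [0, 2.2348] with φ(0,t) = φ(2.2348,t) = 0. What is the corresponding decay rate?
Eigenvalues: λₙ = 1.892n²π²/2.2348² - 1.
First three modes:
  n=1: λ₁ = 1.892π²/2.2348² - 1 ≈ 2.739
  n=2: λ₂ = 7.568π²/2.2348² - 1 ≈ 13.956
  n=3: λ₃ = 17.028π²/2.2348² - 1 ≈ 32.65
Since 1.892π²/2.2348² ≈ 3.739 > 1, all λₙ > 0.
The n=1 mode decays slowest → dominates as t → ∞.
Asymptotic: φ ~ c₁ sin(πx/2.2348) e^{-λ₁t} with decay rate λ₁ ≈ 2.739.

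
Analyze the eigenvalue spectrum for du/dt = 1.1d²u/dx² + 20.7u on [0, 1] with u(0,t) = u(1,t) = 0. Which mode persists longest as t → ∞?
Eigenvalues: λₙ = 1.1n²π²/1² - 20.7.
First three modes:
  n=1: λ₁ = 1.1π² - 20.7 ≈ -9.843
  n=2: λ₂ = 4.4π² - 20.7 ≈ 22.726
  n=3: λ₃ = 9.9π² - 20.7 ≈ 77.009
Since 1.1π² ≈ 10.857 < 20.7, λ₁ < 0.
The n=1 mode grows fastest (−λₙ is largest for n=1) → dominates.
Asymptotic: u ~ c₁ sin(πx/1) e^{9.843t} (exponential growth at rate −λ₁ ≈ 9.843).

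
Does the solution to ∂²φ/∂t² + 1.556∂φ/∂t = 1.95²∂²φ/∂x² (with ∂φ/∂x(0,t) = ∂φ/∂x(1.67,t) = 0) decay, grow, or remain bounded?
φ → constant (steady state). Damping (γ=1.556) dissipates the nonconstant modes; with Neumann BCs the spatial average obeys M''+γM'=0 and tends to a finite limit.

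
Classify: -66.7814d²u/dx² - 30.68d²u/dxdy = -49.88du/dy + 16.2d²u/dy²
Rewriting in standard form: -66.7814d²u/dx² - 30.68d²u/dxdy - 16.2d²u/dy² + 49.88du/dy = 0. Elliptic (discriminant = -3386.17232).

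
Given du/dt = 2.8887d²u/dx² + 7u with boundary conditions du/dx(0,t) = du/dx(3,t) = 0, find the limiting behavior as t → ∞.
u grows unboundedly. With Neumann BCs the constant mode has diffusion eigenvalue 0, so any r > 0 makes it grow like e^(7t); solution grows exponentially.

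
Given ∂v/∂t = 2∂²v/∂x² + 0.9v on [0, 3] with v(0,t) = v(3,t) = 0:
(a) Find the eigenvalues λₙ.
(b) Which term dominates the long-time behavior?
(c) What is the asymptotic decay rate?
Eigenvalues: λₙ = 2n²π²/3² - 0.9.
First three modes:
  n=1: λ₁ = 2π²/3² - 0.9 ≈ 1.293
  n=2: λ₂ = 8π²/3² - 0.9 ≈ 7.873
  n=3: λ₃ = 18π²/3² - 0.9 ≈ 18.839
Since 2π²/3² ≈ 2.193 > 0.9, all λₙ > 0.
The n=1 mode decays slowest → dominates as t → ∞.
Asymptotic: v ~ c₁ sin(πx/3) e^{-λ₁t} with decay rate λ₁ ≈ 1.293.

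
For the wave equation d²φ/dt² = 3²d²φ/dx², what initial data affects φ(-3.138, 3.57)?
Domain of dependence: [-13.848, 7.572]. Signals travel at speed 3, so data within |x - -3.138| ≤ 3·3.57 = 10.71 can reach the point.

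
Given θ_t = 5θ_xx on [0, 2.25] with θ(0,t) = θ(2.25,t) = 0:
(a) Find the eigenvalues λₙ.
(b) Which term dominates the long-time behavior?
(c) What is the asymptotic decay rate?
Eigenvalues: λₙ = 5n²π²/2.25².
First three modes:
  n=1: λ₁ = 5π²/2.25² ≈ 9.748
  n=2: λ₂ = 20π²/2.25² ≈ 38.991 (4× faster decay)
  n=3: λ₃ = 45π²/2.25² ≈ 87.73 (9× faster decay)
As t → ∞, higher modes decay exponentially faster. The n=1 mode dominates: θ ~ c₁ sin(πx/2.25) e^{-λ₁t}.
Decay rate: λ₁ = 5π²/2.25² ≈ 9.748.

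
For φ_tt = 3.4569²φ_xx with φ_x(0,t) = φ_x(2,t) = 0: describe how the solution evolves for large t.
φ oscillates about a mean that drifts linearly in t (generically unbounded; no decay). There is no damping, so the nonconstant modes persist as standing waves (energy conserved, no decay). But with Neumann conditions at both ends the constant mode has eigenvalue 0: the spatial mean M(t) of φ satisfies M'' = 0, so M(t) = M(0) + M'(0)·t. Unless the initial velocity has zero mean (∫φ_t(x,0)dx = 0), the solution grows linearly in t (unbounded, though not exponentially); if it does have zero mean, the solution stays bounded and simply oscillates.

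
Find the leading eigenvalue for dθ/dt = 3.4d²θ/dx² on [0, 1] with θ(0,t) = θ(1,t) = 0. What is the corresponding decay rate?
Eigenvalues: λₙ = 3.4n²π².
First three modes:
  n=1: λ₁ = 3.4π² ≈ 33.557
  n=2: λ₂ = 13.6π² ≈ 134.227 (4× faster decay)
  n=3: λ₃ = 30.6π² ≈ 302.01 (9× faster decay)
As t → ∞, higher modes decay exponentially faster. The n=1 mode dominates: θ ~ c₁ sin(πx) e^{-λ₁t}.
Decay rate: λ₁ = 3.4π² ≈ 33.557.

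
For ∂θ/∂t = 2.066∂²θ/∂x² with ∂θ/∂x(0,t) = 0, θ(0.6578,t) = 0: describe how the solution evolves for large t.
θ → 0. Heat escapes through the Dirichlet boundary.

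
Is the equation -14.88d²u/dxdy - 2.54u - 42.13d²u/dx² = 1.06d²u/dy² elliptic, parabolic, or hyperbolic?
Rewriting in standard form: -42.13d²u/dx² - 14.88d²u/dxdy - 1.06d²u/dy² - 2.54u = 0. Computing B² - 4AC with A = -42.13, B = -14.88, C = -1.06: discriminant = 42.7832 (positive). Answer: hyperbolic.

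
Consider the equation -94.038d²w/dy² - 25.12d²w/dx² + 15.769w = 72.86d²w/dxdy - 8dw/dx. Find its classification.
Rewriting in standard form: -25.12d²w/dx² - 72.86d²w/dxdy - 94.038d²w/dy² + 8dw/dx + 15.769w = 0. Elliptic. (A = -25.12, B = -72.86, C = -94.038 gives B² - 4AC = -4140.35864.)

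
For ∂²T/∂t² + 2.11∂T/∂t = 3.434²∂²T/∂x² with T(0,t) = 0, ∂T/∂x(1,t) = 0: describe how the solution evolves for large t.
T → 0. Damping (γ=2.11) dissipates energy; oscillations decay exponentially.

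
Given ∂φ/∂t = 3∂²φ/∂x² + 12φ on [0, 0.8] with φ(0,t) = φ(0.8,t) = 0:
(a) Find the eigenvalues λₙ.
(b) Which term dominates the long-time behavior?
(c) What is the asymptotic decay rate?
Eigenvalues: λₙ = 3n²π²/0.8² - 12.
First three modes:
  n=1: λ₁ = 3π²/0.8² - 12 ≈ 34.264
  n=2: λ₂ = 12π²/0.8² - 12 ≈ 173.055
  n=3: λ₃ = 27π²/0.8² - 12 ≈ 404.374
Since 3π²/0.8² ≈ 46.264 > 12, all λₙ > 0.
The n=1 mode decays slowest → dominates as t → ∞.
Asymptotic: φ ~ c₁ sin(πx/0.8) e^{-λ₁t} with decay rate λ₁ ≈ 34.264.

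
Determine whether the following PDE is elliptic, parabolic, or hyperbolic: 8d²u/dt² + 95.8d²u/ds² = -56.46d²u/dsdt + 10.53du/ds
Rewriting in standard form: 95.8d²u/ds² + 56.46d²u/dsdt + 8d²u/dt² - 10.53du/ds = 0. Coefficients: A = 95.8, B = 56.46, C = 8. B² - 4AC = 122.1316, which is positive, so the equation is hyperbolic.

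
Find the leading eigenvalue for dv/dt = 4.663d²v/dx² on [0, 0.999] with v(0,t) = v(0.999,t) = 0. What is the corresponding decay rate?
Eigenvalues: λₙ = 4.663n²π²/0.999².
First three modes:
  n=1: λ₁ = 4.663π²/0.999² ≈ 46.114
  n=2: λ₂ = 18.652π²/0.999² ≈ 184.457 (4× faster decay)
  n=3: λ₃ = 41.967π²/0.999² ≈ 415.027 (9× faster decay)
As t → ∞, higher modes decay exponentially faster. The n=1 mode dominates: v ~ c₁ sin(πx/0.999) e^{-λ₁t}.
Decay rate: λ₁ = 4.663π²/0.999² ≈ 46.114.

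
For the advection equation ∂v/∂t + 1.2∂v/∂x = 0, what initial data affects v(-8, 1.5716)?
A single point: x = -9.88592. The characteristic through (-8, 1.5716) is x - 1.2t = const, so x = -8 - 1.2·1.5716 = -9.88592.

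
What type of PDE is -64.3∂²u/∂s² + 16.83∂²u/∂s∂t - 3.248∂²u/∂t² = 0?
With A = -64.3, B = 16.83, C = -3.248, the discriminant is -552.1367. This is an elliptic PDE.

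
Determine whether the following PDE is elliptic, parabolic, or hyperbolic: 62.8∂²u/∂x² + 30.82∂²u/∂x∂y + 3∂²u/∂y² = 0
Coefficients: A = 62.8, B = 30.82, C = 3. B² - 4AC = 196.2724, which is positive, so the equation is hyperbolic.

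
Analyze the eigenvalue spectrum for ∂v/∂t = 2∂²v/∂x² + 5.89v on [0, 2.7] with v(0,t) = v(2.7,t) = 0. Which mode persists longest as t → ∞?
Eigenvalues: λₙ = 2n²π²/2.7² - 5.89.
First three modes:
  n=1: λ₁ = 2π²/2.7² - 5.89 ≈ -3.182
  n=2: λ₂ = 8π²/2.7² - 5.89 ≈ 4.941
  n=3: λ₃ = 18π²/2.7² - 5.89 ≈ 18.479
Since 2π²/2.7² ≈ 2.708 < 5.89, λ₁ < 0.
The n=1 mode grows fastest (−λₙ is largest for n=1) → dominates.
Asymptotic: v ~ c₁ sin(πx/2.7) e^{3.182t} (exponential growth at rate −λ₁ ≈ 3.182).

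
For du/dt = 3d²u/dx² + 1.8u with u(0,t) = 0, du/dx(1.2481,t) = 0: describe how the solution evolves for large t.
u → 0. Diffusion dominates reaction (r=1.8 < κπ²/(4L²)≈4.75); solution decays.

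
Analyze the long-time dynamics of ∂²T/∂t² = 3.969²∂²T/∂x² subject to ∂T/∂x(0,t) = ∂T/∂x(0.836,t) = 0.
Long-time behavior: T oscillates about a mean that drifts linearly in t (generically unbounded; no decay). There is no damping, so the nonconstant modes persist as standing waves (energy conserved, no decay). But with Neumann conditions at both ends the constant mode has eigenvalue 0: the spatial mean M(t) of T satisfies M'' = 0, so M(t) = M(0) + M'(0)·t. Unless the initial velocity has zero mean (∫T_t(x,0)dx = 0), the solution grows linearly in t (unbounded, though not exponentially); if it does have zero mean, the solution stays bounded and simply oscillates.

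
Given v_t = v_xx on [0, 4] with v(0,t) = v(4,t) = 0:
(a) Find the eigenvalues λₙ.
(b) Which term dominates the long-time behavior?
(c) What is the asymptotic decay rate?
Eigenvalues: λₙ = n²π²/4².
First three modes:
  n=1: λ₁ = π²/4² ≈ 0.617
  n=2: λ₂ = 4π²/4² ≈ 2.467 (4× faster decay)
  n=3: λ₃ = 9π²/4² ≈ 5.552 (9× faster decay)
As t → ∞, higher modes decay exponentially faster. The n=1 mode dominates: v ~ c₁ sin(πx/4) e^{-λ₁t}.
Decay rate: λ₁ = π²/4² ≈ 0.617.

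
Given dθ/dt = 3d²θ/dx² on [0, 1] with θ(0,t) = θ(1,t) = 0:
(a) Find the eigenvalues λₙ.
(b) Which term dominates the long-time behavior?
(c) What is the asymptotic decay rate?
Eigenvalues: λₙ = 3n²π².
First three modes:
  n=1: λ₁ = 3π² ≈ 29.609
  n=2: λ₂ = 12π² ≈ 118.435 (4× faster decay)
  n=3: λ₃ = 27π² ≈ 266.479 (9× faster decay)
As t → ∞, higher modes decay exponentially faster. The n=1 mode dominates: θ ~ c₁ sin(πx) e^{-λ₁t}.
Decay rate: λ₁ = 3π² ≈ 29.609.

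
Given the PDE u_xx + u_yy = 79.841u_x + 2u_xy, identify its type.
Rewriting in standard form: u_xx - 2u_xy + u_yy - 79.841u_x = 0. The second-order coefficients are A = 1, B = -2, C = 1. Since B² - 4AC = 0 = 0, this is a parabolic PDE.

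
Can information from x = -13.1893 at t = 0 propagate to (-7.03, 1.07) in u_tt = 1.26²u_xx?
No. The domain of dependence is [-8.3782, -5.6818], and -13.1893 is outside this interval.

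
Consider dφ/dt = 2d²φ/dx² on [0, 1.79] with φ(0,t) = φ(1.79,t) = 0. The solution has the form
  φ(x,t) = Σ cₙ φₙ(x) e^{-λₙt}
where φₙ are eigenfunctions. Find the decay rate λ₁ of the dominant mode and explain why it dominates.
Eigenvalues: λₙ = 2n²π²/1.79².
First three modes:
  n=1: λ₁ = 2π²/1.79² ≈ 6.161
  n=2: λ₂ = 8π²/1.79² ≈ 24.642 (4× faster decay)
  n=3: λ₃ = 18π²/1.79² ≈ 55.445 (9× faster decay)
As t → ∞, higher modes decay exponentially faster. The n=1 mode dominates: φ ~ c₁ sin(πx/1.79) e^{-λ₁t}.
Decay rate: λ₁ = 2π²/1.79² ≈ 6.161.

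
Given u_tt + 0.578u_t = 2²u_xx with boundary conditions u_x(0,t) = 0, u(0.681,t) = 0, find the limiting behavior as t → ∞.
u → 0. Damping (γ=0.578) dissipates energy; oscillations decay exponentially.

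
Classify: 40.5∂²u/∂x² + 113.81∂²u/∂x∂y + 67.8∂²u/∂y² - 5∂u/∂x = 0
Hyperbolic (discriminant = 1969.1161).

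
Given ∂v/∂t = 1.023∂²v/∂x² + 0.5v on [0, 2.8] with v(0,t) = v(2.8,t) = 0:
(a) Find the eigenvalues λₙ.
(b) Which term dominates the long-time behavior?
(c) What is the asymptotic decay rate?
Eigenvalues: λₙ = 1.023n²π²/2.8² - 0.5.
First three modes:
  n=1: λ₁ = 1.023π²/2.8² - 0.5 ≈ 0.788
  n=2: λ₂ = 4.092π²/2.8² - 0.5 ≈ 4.651
  n=3: λ₃ = 9.207π²/2.8² - 0.5 ≈ 11.09
Since 1.023π²/2.8² ≈ 1.288 > 0.5, all λₙ > 0.
The n=1 mode decays slowest → dominates as t → ∞.
Asymptotic: v ~ c₁ sin(πx/2.8) e^{-λ₁t} with decay rate λ₁ ≈ 0.788.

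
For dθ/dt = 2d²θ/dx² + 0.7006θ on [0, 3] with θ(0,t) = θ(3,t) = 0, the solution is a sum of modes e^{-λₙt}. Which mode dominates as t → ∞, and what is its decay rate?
Eigenvalues: λₙ = 2n²π²/3² - 0.7006.
First three modes:
  n=1: λ₁ = 2π²/3² - 0.7006 ≈ 1.493
  n=2: λ₂ = 8π²/3² - 0.7006 ≈ 8.072
  n=3: λ₃ = 18π²/3² - 0.7006 ≈ 19.039
Since 2π²/3² ≈ 2.193 > 0.7006, all λₙ > 0.
The n=1 mode decays slowest → dominates as t → ∞.
Asymptotic: θ ~ c₁ sin(πx/3) e^{-λ₁t} with decay rate λ₁ ≈ 1.493.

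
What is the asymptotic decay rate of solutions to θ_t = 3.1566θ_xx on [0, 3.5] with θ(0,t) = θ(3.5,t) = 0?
Eigenvalues: λₙ = 3.1566n²π²/3.5².
First three modes:
  n=1: λ₁ = 3.1566π²/3.5² ≈ 2.543
  n=2: λ₂ = 12.6264π²/3.5² ≈ 10.173 (4× faster decay)
  n=3: λ₃ = 28.4094π²/3.5² ≈ 22.889 (9× faster decay)
As t → ∞, higher modes decay exponentially faster. The n=1 mode dominates: θ ~ c₁ sin(πx/3.5) e^{-λ₁t}.
Decay rate: λ₁ = 3.1566π²/3.5² ≈ 2.543.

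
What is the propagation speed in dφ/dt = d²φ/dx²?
Infinite. The heat equation is parabolic, not hyperbolic, so disturbances propagate instantly.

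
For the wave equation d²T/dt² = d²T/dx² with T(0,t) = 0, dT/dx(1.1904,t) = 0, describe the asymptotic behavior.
T oscillates (no decay). Energy is conserved; the solution oscillates indefinitely as standing waves.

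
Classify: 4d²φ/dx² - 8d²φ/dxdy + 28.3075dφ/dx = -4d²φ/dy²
Rewriting in standard form: 4d²φ/dx² - 8d²φ/dxdy + 4d²φ/dy² + 28.3075dφ/dx = 0. Parabolic (discriminant = 0).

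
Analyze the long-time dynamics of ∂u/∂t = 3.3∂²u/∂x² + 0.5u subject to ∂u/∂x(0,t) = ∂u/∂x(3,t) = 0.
Long-time behavior: u grows unboundedly. With Neumann BCs the constant mode has diffusion eigenvalue 0, so any r > 0 makes it grow like e^(0.5t); solution grows exponentially.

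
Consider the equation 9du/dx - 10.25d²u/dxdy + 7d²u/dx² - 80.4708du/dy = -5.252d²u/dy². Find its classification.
Rewriting in standard form: 7d²u/dx² - 10.25d²u/dxdy + 5.252d²u/dy² + 9du/dx - 80.4708du/dy = 0. Elliptic. (A = 7, B = -10.25, C = 5.252 gives B² - 4AC = -41.9935.)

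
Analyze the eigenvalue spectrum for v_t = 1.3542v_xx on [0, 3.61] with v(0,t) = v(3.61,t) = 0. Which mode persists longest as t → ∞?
Eigenvalues: λₙ = 1.3542n²π²/3.61².
First three modes:
  n=1: λ₁ = 1.3542π²/3.61² ≈ 1.026
  n=2: λ₂ = 5.4168π²/3.61² ≈ 4.102 (4× faster decay)
  n=3: λ₃ = 12.1878π²/3.61² ≈ 9.23 (9× faster decay)
As t → ∞, higher modes decay exponentially faster. The n=1 mode dominates: v ~ c₁ sin(πx/3.61) e^{-λ₁t}.
Decay rate: λ₁ = 1.3542π²/3.61² ≈ 1.026.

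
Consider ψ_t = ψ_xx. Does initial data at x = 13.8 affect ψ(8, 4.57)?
Yes, for any finite x. The heat equation has infinite propagation speed, so all initial data affects all points at any t > 0.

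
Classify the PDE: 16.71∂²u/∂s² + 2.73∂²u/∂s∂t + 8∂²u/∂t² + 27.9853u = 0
A = 16.71, B = 2.73, C = 8. Discriminant B² - 4AC = -527.2671. Since -527.2671 < 0, elliptic.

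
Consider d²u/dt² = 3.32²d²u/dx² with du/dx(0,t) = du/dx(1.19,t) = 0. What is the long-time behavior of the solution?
As t → ∞, u oscillates about a mean that drifts linearly in t (generically unbounded; no decay). There is no damping, so the nonconstant modes persist as standing waves (energy conserved, no decay). But with Neumann conditions at both ends the constant mode has eigenvalue 0: the spatial mean M(t) of u satisfies M'' = 0, so M(t) = M(0) + M'(0)·t. Unless the initial velocity has zero mean (∫u_t(x,0)dx = 0), the solution grows linearly in t (unbounded, though not exponentially); if it does have zero mean, the solution stays bounded and simply oscillates.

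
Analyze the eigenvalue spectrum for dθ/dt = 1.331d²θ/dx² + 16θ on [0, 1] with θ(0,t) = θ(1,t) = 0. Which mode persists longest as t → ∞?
Eigenvalues: λₙ = 1.331n²π²/1² - 16.
First three modes:
  n=1: λ₁ = 1.331π² - 16 ≈ -2.864
  n=2: λ₂ = 5.324π² - 16 ≈ 36.546
  n=3: λ₃ = 11.979π² - 16 ≈ 102.228
Since 1.331π² ≈ 13.136 < 16, λ₁ < 0.
The n=1 mode grows fastest (−λₙ is largest for n=1) → dominates.
Asymptotic: θ ~ c₁ sin(πx/1) e^{2.864t} (exponential growth at rate −λ₁ ≈ 2.864).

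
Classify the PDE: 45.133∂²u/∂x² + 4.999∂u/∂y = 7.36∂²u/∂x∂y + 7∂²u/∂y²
Rewriting in standard form: 45.133∂²u/∂x² - 7.36∂²u/∂x∂y - 7∂²u/∂y² + 4.999∂u/∂y = 0. A = 45.133, B = -7.36, C = -7. Discriminant B² - 4AC = 1317.8936. Since 1317.8936 > 0, hyperbolic.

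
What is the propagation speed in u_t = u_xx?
Infinite. The heat equation is parabolic, not hyperbolic, so disturbances propagate instantly.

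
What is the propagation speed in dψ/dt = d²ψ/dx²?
Infinite. The heat equation is parabolic, not hyperbolic, so disturbances propagate instantly.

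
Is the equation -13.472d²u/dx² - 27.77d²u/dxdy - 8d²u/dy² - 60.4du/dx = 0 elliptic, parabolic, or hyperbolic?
Computing B² - 4AC with A = -13.472, B = -27.77, C = -8: discriminant = 340.0689 (positive). Answer: hyperbolic.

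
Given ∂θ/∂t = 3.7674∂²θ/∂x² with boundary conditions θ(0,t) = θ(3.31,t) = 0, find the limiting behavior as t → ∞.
θ → 0. Heat diffuses out through both boundaries.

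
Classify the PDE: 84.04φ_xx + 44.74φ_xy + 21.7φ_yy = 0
A = 84.04, B = 44.74, C = 21.7. Discriminant B² - 4AC = -5293.0044. Since -5293.0044 < 0, elliptic.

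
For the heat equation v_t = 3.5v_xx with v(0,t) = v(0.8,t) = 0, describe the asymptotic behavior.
v → 0. Heat diffuses out through both boundaries.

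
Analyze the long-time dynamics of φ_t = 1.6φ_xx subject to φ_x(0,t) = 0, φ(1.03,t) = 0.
Long-time behavior: φ → 0. Heat escapes through the Dirichlet boundary.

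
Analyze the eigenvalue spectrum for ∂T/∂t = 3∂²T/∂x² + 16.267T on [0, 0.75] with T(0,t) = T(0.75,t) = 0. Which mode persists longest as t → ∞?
Eigenvalues: λₙ = 3n²π²/0.75² - 16.267.
First three modes:
  n=1: λ₁ = 3π²/0.75² - 16.267 ≈ 36.371
  n=2: λ₂ = 12π²/0.75² - 16.267 ≈ 194.285
  n=3: λ₃ = 27π²/0.75² - 16.267 ≈ 457.474
Since 3π²/0.75² ≈ 52.638 > 16.267, all λₙ > 0.
The n=1 mode decays slowest → dominates as t → ∞.
Asymptotic: T ~ c₁ sin(πx/0.75) e^{-λ₁t} with decay rate λ₁ ≈ 36.371.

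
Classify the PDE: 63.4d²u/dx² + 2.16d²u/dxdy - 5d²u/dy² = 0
A = 63.4, B = 2.16, C = -5. Discriminant B² - 4AC = 1272.6656. Since 1272.6656 > 0, hyperbolic.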